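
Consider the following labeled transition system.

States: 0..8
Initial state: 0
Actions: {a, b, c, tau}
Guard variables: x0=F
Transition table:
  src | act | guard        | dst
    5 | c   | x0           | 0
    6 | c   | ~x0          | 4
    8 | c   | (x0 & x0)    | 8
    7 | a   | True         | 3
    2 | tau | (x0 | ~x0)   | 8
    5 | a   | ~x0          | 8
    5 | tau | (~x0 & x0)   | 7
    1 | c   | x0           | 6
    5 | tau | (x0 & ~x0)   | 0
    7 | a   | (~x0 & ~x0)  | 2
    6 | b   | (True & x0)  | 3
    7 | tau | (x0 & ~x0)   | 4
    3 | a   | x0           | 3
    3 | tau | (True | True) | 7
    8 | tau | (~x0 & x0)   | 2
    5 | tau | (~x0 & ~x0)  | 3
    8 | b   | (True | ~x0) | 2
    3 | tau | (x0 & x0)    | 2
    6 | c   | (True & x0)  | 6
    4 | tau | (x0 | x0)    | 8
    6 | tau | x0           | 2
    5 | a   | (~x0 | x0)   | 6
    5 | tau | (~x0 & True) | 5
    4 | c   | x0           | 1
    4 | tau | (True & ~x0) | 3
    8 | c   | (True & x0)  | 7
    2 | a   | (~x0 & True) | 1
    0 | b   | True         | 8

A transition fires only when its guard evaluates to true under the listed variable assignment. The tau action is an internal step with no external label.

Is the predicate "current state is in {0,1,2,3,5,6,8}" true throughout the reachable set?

Answer: INVARIANT HOLDS

Analysis:
Inv-set: {0,1,2,3,5,6,8}
Reachable = {0,1,2,8}
  0: ✓
  1: ✓
  2: ✓
  8: ✓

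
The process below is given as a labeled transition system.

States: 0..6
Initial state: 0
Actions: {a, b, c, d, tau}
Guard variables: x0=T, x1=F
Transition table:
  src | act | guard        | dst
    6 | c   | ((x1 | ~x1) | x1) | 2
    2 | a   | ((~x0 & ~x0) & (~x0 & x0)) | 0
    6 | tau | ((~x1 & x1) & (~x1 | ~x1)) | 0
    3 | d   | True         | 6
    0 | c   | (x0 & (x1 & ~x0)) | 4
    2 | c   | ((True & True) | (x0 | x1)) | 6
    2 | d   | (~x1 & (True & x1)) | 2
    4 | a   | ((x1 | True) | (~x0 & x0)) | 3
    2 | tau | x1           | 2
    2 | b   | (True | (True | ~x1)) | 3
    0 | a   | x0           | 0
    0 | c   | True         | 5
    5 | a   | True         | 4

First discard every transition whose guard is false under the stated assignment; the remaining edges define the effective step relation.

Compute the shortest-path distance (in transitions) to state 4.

Breadth-first toward 4:
  depth 0: {0}
  depth 1: {5}
  depth 2: {4}
first hit 4 at d=2 via c·a

Answer: 2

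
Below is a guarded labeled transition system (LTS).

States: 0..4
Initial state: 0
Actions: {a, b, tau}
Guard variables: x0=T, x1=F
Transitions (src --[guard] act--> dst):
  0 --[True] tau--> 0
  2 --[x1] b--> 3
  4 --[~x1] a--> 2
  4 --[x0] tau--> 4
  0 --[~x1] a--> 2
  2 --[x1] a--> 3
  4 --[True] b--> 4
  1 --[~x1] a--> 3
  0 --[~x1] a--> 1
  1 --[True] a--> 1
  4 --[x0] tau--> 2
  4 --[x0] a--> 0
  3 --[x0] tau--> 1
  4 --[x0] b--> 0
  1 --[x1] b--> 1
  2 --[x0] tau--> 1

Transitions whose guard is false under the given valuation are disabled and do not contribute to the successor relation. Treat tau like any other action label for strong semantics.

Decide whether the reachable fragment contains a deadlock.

Answer: DEADLOCK-FREE

Trace:
Reachable = {0,1,2,3}
  0: a→1  a→2  tau→0  [3 exit(s)]
  1: a→1  a→3  [2 exit(s)]
  2: tau→1  [1 exit(s)]
  3: tau→1  [1 exit(s)]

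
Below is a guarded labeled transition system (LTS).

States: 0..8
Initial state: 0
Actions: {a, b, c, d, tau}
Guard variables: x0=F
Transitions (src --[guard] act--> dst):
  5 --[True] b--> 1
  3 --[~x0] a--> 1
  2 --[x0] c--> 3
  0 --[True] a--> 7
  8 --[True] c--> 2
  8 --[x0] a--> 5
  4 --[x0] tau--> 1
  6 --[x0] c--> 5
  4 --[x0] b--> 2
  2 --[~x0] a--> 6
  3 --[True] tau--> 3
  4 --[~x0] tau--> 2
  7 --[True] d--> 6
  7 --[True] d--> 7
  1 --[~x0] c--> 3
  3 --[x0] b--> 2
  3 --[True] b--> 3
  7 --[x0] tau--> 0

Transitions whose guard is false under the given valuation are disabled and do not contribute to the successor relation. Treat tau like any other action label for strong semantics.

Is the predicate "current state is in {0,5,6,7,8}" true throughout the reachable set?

Answer: INVARIANT HOLDS

Working:
Inv-set: {0,5,6,7,8}
Reach set: {0,6,7}
  0: safe
  6: safe
  7: safe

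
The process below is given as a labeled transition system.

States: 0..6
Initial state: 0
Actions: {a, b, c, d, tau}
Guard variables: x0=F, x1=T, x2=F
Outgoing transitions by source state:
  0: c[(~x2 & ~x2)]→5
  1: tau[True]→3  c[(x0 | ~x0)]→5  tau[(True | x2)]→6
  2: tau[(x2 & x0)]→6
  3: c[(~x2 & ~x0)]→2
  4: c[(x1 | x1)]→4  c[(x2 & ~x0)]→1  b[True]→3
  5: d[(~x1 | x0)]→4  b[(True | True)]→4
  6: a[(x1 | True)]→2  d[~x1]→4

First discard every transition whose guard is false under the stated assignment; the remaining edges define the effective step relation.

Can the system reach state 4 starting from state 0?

After dropping false guards: 9 live edges.
depth 0: {0}
depth 1: {5}  now seen {0,5}
depth 2: {4}  now seen {0,4,5}
depth 3: {3}  now seen {0,3,4,5}
depth 4: {2}  now seen {0,2,3,4,5}
Reach set: {0,2,3,4,5}
Path to 4: c·b

Answer: REACHABLE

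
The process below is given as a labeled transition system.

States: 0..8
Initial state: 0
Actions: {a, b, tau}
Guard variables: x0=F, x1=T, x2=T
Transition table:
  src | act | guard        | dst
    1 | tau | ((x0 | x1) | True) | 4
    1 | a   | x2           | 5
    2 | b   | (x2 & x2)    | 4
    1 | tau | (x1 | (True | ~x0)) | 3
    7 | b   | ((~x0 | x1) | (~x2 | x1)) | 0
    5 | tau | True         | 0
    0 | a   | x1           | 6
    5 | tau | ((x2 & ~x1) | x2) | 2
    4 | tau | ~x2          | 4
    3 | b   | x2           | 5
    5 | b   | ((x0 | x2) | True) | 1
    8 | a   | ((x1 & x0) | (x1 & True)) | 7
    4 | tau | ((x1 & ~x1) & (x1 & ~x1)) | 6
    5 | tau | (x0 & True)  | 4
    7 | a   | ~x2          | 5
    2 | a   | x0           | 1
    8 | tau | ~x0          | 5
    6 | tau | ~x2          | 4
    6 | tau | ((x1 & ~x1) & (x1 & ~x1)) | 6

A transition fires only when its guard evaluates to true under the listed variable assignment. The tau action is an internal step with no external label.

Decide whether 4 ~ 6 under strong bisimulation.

Answer: BISIMILAR

Working:
Refine partition for ~:
  round 0: {{0,1,2,3,4,5,6,7,8}}
  round 1: {{0},{1,8},{2,3,7},{4,6},{5}}
  round 2: {{0},{1},{2},{3},{4,6},{5},{7},{8}}
8 equivalence class(es) (converged in 3)
4∈{4,6}, 6∈{4,6}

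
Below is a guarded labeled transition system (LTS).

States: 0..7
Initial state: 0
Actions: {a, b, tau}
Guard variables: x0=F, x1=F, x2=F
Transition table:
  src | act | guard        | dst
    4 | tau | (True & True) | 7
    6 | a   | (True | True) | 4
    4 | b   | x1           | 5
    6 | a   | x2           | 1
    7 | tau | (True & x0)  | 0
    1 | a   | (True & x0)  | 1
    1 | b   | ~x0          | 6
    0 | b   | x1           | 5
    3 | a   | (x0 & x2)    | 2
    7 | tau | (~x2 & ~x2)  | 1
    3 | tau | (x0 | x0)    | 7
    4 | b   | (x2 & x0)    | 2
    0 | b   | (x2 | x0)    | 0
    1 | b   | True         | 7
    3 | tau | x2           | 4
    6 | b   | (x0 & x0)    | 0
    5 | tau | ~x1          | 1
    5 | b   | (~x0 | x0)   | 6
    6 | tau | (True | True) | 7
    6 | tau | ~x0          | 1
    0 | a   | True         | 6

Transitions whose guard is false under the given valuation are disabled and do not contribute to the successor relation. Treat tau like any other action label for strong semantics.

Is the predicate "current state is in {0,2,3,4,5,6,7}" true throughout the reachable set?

Answer: INVARIANT VIOLATED at state 1

Trace:
Inv-set: {0,2,3,4,5,6,7}
Reachable = {0,1,4,6,7}
  0: ✓
  1: VIOLATES
  4: ✓
  6: ✓
  7: ✓
witness against invariant: a·tau → 1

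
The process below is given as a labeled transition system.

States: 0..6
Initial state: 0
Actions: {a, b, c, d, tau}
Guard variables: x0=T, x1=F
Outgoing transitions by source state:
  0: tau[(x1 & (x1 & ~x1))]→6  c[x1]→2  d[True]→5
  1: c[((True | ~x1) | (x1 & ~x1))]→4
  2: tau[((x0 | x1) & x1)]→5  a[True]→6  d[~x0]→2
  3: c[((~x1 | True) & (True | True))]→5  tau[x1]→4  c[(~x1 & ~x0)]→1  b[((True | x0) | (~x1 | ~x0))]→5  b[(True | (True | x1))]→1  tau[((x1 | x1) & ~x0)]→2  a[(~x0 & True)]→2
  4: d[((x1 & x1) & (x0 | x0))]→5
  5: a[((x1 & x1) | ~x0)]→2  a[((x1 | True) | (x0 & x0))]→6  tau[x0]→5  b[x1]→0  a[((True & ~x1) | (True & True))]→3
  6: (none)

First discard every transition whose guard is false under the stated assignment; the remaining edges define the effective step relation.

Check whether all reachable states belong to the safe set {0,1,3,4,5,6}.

Answer: INVARIANT HOLDS

Trace:
Inv-set: {0,1,3,4,5,6}
Reachable = {0,1,3,4,5,6}
  0: ok
  1: ok
  3: ok
  4: ok
  5: ok
  6: ok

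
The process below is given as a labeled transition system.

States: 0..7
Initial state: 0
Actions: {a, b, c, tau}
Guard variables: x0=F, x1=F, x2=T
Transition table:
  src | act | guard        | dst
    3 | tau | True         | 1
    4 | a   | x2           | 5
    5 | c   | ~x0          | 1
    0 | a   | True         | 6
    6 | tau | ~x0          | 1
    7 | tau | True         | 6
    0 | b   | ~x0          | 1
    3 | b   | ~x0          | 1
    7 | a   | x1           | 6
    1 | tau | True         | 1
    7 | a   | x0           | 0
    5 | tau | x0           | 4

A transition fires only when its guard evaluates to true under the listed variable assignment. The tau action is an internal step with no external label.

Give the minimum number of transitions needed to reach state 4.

Layered search for 4:
  L0 = {0}
  L1 = {1,6}
4 never appears.

Answer: UNREACHABLE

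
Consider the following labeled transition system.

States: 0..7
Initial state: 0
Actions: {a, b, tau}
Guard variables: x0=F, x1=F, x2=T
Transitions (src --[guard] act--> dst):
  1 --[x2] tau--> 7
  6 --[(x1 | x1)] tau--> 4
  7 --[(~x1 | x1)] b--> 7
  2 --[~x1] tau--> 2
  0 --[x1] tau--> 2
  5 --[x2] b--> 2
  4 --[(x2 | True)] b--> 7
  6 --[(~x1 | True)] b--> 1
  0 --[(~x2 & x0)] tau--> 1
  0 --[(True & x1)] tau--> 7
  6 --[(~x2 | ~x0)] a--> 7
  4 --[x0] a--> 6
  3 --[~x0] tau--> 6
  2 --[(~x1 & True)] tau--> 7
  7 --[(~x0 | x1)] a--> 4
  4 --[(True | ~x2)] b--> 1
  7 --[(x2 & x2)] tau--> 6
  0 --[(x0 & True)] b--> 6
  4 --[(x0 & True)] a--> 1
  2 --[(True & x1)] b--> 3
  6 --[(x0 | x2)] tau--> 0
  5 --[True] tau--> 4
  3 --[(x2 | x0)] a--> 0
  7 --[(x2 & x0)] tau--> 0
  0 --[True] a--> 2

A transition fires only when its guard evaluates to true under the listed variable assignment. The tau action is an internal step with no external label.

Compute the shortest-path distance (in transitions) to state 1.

BFS to 1:
  L0 = {0}
  L1 = {2}
  L2 = {7}
  L3 = {4,6}
  L4 = {1}
first hit 1 at d=4 via a·tau·a·b

Answer: 4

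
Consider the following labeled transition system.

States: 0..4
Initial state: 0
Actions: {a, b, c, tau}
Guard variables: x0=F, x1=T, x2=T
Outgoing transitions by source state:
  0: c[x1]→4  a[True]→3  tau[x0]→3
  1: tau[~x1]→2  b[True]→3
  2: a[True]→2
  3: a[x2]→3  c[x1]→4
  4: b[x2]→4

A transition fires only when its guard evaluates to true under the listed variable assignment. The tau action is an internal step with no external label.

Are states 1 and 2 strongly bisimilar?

Bisimulation quotient by refinement:
  π0 = {{0,1,2,3,4}}
  π1 = {{0,3},{1,4},{2}}
  π2 = {{0,3},{1},{2},{4}}
4 equivalence class(es) (converged in 3)
1∈{1}, 2∈{2}

Answer: NOT BISIMILAR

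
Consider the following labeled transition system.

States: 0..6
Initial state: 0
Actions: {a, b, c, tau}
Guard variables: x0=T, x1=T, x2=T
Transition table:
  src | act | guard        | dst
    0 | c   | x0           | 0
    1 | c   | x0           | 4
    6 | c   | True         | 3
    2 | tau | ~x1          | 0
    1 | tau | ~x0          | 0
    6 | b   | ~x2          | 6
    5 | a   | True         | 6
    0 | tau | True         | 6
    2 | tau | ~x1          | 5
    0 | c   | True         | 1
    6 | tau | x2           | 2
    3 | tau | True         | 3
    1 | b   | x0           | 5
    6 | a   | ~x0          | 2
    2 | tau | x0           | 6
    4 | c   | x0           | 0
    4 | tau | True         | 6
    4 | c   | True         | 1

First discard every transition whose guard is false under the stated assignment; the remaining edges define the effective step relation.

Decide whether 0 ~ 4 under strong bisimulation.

Compute ~ classes (split until stable):
  π0 = {{0,1,2,3,4,5,6}}
  π1 = {{0,4,6},{1},{2,3},{5}}
  π2 = {{0,4},{1},{2},{3},{5},{6}}
stable after 3 split(s): 6 block(s)
0∈{0,4}, 4∈{0,4}

Answer: BISIMILAR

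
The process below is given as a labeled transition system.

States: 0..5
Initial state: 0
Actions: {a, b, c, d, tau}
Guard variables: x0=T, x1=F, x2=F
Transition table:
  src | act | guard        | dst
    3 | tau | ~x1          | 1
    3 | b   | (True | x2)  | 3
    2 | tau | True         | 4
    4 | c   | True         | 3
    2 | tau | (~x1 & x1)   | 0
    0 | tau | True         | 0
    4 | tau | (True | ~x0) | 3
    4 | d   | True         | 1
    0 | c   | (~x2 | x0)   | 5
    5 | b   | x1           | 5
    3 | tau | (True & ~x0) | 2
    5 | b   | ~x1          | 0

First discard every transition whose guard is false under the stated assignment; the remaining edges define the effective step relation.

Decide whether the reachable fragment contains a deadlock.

Reachable = {0,5}
  0: c→5  tau→0  [2 out]
  5: b→0  [1 out]

Answer: DEADLOCK-FREE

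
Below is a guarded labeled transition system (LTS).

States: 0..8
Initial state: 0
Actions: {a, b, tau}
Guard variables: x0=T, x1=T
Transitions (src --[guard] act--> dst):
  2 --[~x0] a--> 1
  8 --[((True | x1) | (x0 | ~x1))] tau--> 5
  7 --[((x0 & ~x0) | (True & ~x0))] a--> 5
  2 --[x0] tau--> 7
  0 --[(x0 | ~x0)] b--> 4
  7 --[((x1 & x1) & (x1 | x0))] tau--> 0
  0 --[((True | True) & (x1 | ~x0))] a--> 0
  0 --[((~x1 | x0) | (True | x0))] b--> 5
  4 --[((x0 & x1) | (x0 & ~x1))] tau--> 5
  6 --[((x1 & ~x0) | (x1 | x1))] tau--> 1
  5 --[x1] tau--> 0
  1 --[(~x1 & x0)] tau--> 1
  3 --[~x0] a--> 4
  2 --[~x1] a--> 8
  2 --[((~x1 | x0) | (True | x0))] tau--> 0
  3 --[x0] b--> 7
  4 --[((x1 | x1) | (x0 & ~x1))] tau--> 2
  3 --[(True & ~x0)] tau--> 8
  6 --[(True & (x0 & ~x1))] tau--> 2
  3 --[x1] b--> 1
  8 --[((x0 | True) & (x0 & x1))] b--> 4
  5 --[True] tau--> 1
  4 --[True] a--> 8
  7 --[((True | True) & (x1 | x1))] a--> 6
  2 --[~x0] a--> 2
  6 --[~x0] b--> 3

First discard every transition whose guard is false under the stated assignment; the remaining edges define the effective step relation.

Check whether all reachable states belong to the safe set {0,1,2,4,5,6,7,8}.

Answer: INVARIANT HOLDS

Trace:
Inv-set: {0,1,2,4,5,6,7,8}
R = {0,1,2,4,5,6,7,8}
  0: safe
  1: safe
  2: safe
  4: safe
  5: safe
  6: safe
  7: safe
  8: safe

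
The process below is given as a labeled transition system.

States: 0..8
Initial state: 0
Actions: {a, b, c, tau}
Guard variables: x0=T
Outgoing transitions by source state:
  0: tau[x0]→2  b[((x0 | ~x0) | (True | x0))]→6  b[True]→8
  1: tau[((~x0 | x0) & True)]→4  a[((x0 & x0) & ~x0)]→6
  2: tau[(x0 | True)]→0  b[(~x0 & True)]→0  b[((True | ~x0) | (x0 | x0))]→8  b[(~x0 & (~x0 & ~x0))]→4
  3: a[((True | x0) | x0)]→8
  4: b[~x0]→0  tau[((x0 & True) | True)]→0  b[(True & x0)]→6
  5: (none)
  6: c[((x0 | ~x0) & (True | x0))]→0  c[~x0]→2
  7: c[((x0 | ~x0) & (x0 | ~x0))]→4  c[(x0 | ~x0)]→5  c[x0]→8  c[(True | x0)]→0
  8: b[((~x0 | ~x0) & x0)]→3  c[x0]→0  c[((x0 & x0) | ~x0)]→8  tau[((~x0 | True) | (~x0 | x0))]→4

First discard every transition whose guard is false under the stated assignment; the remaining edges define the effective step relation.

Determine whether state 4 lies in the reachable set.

Answer: REACHABLE

Trace:
17 transition(s) survive guard evaluation.
L0 = {0}
L1 = {2,6,8}  total {0,2,6,8}
L2 = {4}  total {0,2,4,6,8}
R = {0,2,4,6,8}
Path to 4: b·tau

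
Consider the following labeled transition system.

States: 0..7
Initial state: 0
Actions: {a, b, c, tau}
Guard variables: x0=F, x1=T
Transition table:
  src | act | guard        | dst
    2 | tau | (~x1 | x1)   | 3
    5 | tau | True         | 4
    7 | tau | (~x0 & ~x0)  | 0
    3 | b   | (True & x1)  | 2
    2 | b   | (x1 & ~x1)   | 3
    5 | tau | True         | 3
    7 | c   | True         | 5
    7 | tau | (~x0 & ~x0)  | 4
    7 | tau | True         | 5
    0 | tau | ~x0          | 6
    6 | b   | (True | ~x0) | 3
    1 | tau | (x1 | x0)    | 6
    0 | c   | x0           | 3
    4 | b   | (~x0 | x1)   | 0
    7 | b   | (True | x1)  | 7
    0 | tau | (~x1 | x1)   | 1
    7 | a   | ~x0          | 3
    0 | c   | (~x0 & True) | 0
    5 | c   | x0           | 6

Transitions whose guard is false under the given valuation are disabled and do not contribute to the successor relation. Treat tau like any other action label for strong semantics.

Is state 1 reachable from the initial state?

Answer: REACHABLE

Analysis:
16 transition(s) survive guard evaluation.
depth 0: {0}
depth 1: {1,6}  now seen {0,1,6}
depth 2: {3}  now seen {0,1,3,6}
depth 3: {2}  now seen {0,1,2,3,6}
Reach set: {0,1,2,3,6}
Path to 1: tau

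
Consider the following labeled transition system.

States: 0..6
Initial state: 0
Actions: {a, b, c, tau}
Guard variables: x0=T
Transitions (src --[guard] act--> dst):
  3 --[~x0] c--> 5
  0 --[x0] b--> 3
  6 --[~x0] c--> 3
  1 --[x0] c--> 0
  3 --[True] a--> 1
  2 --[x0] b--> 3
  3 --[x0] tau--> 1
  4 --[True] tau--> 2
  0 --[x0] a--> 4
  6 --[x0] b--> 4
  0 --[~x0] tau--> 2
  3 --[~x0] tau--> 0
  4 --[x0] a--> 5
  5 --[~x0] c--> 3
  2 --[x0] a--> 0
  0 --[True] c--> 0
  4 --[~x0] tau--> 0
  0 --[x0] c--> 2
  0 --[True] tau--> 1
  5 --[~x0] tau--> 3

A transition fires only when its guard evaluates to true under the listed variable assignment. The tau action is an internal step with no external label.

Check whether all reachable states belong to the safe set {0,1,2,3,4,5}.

Inv-set: {0,1,2,3,4,5}
R = {0,1,2,3,4,5}
  0: ✓
  1: ✓
  2: ✓
  3: ✓
  4: ✓
  5: ✓

Answer: INVARIANT HOLDS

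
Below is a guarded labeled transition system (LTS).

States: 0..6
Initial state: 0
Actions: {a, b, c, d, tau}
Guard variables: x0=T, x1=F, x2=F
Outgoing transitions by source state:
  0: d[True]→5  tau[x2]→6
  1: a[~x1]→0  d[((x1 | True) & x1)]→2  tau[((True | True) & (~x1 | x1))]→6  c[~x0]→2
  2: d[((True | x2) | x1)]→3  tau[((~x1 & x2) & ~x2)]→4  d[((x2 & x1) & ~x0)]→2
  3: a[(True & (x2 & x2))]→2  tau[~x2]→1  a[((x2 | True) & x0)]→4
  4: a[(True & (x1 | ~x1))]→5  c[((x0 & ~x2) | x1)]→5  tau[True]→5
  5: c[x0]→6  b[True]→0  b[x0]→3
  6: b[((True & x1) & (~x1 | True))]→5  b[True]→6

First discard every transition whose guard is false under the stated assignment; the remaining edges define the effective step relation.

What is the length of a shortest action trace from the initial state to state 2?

Answer: UNREACHABLE

Working:
BFS to 2:
  L0 = {0}
  L1 = {5}
  L2 = {3,6}
  L3 = {1,4}
2 never appears.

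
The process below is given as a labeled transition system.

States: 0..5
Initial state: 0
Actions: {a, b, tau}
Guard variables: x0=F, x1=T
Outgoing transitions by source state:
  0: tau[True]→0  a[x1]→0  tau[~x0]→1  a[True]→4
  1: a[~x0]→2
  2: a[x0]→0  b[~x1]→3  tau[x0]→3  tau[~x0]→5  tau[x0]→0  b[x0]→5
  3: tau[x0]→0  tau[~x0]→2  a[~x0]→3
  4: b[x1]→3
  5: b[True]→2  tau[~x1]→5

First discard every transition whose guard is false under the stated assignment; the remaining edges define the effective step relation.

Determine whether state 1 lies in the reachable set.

Answer: REACHABLE

Trace:
After dropping false guards: 10 live edges.
L0 = {0}
L1 = {1,4}  cumulative {0,1,4}
L2 = {2,3}  cumulative {0,1,2,3,4}
L3 = {5}  cumulative {0,1,2,3,4,5}
Reach set: {0,1,2,3,4,5}
witness 1: tau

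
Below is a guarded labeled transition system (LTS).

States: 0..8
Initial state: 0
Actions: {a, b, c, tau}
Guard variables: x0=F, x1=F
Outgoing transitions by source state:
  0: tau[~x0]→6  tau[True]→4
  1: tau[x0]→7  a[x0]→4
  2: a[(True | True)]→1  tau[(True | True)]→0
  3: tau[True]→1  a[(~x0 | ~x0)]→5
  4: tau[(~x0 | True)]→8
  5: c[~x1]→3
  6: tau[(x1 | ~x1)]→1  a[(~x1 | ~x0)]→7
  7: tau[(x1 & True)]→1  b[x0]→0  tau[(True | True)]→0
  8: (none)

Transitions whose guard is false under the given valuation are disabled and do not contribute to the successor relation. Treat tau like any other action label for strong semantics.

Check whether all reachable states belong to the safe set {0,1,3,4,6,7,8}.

Safe = {0,1,3,4,6,7,8}
Reachable = {0,1,4,6,7,8}
  0: ✓
  1: ✓
  4: ✓
  6: ✓
  7: ✓
  8: ✓

Answer: INVARIANT HOLDS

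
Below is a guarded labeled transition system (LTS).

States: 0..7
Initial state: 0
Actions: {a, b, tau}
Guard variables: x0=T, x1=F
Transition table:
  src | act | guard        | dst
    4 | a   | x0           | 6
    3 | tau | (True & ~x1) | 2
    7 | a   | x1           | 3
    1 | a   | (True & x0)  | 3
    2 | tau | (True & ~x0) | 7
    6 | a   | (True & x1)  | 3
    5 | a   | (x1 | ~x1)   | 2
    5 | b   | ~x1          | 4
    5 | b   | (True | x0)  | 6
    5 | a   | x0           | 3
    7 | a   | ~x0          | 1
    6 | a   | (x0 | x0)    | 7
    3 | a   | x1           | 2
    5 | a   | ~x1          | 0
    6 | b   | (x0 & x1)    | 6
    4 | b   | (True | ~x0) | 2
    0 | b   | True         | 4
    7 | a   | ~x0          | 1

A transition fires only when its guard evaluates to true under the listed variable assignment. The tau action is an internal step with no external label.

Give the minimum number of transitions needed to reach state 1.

Answer: UNREACHABLE

Trace:
Layered search for 1:
  depth 0: {0}
  depth 1: {4}
  depth 2: {2,6}
  depth 3: {7}
1 never appears.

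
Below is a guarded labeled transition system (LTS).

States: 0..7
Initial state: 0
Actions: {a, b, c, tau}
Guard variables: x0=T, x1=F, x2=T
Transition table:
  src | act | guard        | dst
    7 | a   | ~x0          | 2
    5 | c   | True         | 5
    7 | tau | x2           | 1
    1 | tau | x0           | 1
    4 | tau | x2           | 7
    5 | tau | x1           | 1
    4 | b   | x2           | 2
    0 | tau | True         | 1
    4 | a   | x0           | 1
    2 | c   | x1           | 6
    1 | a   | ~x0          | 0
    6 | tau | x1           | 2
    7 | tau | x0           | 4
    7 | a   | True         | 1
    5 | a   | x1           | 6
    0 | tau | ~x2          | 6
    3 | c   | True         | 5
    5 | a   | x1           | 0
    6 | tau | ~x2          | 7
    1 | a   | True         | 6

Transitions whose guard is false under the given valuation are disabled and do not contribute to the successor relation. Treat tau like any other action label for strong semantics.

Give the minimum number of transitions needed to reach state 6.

Answer: 2

Working:
Layered search for 6:
  depth 0: {0}
  depth 1: {1}
  depth 2: {6}
first hit 6 at d=2 via tau·a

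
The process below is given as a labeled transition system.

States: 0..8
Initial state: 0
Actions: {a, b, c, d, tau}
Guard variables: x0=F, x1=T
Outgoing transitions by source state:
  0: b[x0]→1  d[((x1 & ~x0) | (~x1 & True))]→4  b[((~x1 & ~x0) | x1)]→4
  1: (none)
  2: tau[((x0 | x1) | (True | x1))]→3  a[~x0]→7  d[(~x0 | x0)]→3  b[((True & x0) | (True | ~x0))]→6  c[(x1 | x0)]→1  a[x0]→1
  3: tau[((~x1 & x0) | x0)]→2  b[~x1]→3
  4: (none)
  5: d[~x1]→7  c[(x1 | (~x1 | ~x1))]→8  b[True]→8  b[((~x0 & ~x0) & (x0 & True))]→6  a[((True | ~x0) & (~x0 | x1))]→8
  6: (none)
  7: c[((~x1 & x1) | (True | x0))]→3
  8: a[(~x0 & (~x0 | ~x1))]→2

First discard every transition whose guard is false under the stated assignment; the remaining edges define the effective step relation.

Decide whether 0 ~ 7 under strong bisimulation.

Answer: NOT BISIMILAR

Analysis:
Refine partition for ~:
  P[0] = {{0,1,2,3,4,5,6,7,8}}
  P[1] = {{0},{1,3,4,6},{2},{5},{7},{8}}
6 equivalence class(es) (converged in 2)
class of 0: {0}; class of 7: {7}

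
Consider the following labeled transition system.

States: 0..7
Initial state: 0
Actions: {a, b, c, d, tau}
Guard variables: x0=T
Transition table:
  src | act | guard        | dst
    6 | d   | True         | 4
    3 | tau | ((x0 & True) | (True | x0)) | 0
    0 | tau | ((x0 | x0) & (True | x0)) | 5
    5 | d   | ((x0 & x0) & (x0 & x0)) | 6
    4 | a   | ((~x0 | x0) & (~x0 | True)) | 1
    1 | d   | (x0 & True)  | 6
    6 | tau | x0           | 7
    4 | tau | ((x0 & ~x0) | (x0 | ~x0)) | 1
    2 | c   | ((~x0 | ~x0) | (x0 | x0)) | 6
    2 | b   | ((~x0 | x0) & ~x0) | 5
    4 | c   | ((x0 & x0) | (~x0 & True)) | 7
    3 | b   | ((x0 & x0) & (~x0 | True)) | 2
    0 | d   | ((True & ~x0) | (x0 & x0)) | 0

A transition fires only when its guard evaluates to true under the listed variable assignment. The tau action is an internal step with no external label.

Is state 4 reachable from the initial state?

Answer: REACHABLE

Working:
After dropping false guards: 12 live edges.
Layer 0: {0}
Layer 1: {5}  total {0,5}
Layer 2: {6}  total {0,5,6}
Layer 3: {4,7}  total {0,4,5,6,7}
Layer 4: {1}  total {0,1,4,5,6,7}
R = {0,1,4,5,6,7}
witness 4: tau·d·d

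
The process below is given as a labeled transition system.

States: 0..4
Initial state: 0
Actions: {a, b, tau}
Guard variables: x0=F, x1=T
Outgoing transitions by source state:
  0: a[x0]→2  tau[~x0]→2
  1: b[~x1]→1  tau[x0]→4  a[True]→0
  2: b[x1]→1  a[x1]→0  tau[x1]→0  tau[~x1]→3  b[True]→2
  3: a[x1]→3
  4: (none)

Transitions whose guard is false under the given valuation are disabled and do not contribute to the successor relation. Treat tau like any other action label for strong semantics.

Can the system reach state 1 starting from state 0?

Answer: REACHABLE

Analysis:
7 transition(s) survive guard evaluation.
L0 = {0}
L1 = {2}  now seen {0,2}
L2 = {1}  now seen {0,1,2}
Reachable = {0,1,2}
witness 1: tau·b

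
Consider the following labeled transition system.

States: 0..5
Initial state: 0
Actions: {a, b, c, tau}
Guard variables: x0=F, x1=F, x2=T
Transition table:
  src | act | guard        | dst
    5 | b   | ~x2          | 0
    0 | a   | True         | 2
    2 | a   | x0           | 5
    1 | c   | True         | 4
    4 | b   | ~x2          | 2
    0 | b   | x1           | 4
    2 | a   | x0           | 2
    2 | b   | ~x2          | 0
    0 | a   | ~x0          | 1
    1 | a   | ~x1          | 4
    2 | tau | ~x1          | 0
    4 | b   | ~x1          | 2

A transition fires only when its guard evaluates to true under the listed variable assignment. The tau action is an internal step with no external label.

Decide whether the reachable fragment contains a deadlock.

Answer: DEADLOCK-FREE

Working:
R = {0,1,2,4}
  0: a→1  a→2  [deg 2]
  1: a→4  c→4  [deg 2]
  2: tau→0  [deg 1]
  4: b→2  [deg 1]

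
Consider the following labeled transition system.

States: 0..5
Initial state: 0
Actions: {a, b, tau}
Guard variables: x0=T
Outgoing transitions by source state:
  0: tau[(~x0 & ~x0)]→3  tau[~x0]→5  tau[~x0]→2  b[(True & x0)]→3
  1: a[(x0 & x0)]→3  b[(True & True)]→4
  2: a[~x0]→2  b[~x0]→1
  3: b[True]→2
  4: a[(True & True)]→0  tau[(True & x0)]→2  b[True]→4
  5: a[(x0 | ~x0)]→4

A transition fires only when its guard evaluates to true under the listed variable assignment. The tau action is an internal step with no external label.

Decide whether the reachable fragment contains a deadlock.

R = {0,2,3}
  0: b→3  [1 out]
  2: ∅  [STUCK]
  3: b→2  [1 out]
Path to 2: b·b

Answer: DEADLOCK at state 2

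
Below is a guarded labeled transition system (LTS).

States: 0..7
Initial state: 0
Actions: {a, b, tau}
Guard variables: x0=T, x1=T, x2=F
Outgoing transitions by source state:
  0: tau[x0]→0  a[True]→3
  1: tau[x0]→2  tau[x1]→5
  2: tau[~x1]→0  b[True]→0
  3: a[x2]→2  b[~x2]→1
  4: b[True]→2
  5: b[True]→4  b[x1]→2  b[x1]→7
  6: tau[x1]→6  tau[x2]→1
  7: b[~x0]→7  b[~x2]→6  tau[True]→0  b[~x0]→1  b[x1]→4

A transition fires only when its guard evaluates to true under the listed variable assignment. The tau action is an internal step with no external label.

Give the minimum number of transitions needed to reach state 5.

Answer: 3

Working:
Breadth-first toward 5:
  depth 0: {0}
  depth 1: {3}
  depth 2: {1}
  depth 3: {2,5}
depth(5)=3, e.g. a·b·tau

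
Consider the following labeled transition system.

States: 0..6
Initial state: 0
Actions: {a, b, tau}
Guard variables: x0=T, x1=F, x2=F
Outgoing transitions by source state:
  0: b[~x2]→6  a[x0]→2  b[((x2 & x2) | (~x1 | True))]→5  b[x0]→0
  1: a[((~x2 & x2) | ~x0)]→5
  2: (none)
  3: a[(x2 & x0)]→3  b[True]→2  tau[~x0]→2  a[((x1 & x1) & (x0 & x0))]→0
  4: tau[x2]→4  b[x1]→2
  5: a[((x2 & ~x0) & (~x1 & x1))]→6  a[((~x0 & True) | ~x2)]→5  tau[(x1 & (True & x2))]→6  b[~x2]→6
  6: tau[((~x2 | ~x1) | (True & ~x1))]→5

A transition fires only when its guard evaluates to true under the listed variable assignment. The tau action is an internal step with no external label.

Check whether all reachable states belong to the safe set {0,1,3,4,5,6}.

Answer: INVARIANT VIOLATED at state 2

Analysis:
Safe = {0,1,3,4,5,6}
R = {0,2,5,6}
  0: safe
  2: outside
  5: safe
  6: safe
witness against invariant: a → 2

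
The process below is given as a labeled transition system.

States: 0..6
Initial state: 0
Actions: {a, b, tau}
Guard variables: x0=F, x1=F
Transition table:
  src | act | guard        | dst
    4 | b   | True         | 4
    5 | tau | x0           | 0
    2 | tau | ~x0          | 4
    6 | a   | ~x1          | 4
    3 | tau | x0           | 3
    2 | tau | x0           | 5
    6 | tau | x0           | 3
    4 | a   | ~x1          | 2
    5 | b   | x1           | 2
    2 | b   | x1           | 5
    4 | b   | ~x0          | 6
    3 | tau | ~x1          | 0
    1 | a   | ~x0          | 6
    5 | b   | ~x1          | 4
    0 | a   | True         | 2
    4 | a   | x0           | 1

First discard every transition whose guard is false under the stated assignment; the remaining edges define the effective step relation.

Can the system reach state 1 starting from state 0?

9 transition(s) survive guard evaluation.
Layer 0: {0}
Layer 1: {2}  total {0,2}
Layer 2: {4}  total {0,2,4}
Layer 3: {6}  total {0,2,4,6}
Reach set: {0,2,4,6}

Answer: UNREACHABLE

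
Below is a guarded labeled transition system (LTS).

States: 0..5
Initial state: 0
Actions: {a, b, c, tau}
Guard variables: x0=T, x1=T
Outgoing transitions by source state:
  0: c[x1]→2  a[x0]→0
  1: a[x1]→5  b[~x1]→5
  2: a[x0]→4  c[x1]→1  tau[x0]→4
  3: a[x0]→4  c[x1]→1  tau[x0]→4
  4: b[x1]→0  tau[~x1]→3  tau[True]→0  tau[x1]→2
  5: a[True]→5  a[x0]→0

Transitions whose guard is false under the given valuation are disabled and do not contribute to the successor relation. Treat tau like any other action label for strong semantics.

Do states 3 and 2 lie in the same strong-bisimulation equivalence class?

Answer: BISIMILAR

Trace:
Refine partition for ~:
  round 0: {{0,1,2,3,4,5}}
  round 1: {{0},{1,5},{2,3},{4}}
  round 2: {{0},{1},{2,3},{4},{5}}
stable after 3 split(s): 5 block(s)
3∈{2,3}, 2∈{2,3}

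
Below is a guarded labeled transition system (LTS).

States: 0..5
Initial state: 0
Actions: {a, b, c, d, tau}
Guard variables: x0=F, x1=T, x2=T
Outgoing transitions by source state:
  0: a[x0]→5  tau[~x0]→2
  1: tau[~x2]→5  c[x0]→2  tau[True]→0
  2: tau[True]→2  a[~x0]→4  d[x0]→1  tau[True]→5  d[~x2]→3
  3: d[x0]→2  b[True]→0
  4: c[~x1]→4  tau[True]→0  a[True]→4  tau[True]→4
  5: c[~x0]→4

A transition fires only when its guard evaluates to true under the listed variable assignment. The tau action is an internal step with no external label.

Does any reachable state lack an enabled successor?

Reach set: {0,2,4,5}
  0: tau→2  [1 exit(s)]
  2: a→4  tau→2  tau→5  [3 exit(s)]
  4: a→4  tau→0  tau→4  [3 exit(s)]
  5: c→4  [1 exit(s)]

Answer: DEADLOCK-FREE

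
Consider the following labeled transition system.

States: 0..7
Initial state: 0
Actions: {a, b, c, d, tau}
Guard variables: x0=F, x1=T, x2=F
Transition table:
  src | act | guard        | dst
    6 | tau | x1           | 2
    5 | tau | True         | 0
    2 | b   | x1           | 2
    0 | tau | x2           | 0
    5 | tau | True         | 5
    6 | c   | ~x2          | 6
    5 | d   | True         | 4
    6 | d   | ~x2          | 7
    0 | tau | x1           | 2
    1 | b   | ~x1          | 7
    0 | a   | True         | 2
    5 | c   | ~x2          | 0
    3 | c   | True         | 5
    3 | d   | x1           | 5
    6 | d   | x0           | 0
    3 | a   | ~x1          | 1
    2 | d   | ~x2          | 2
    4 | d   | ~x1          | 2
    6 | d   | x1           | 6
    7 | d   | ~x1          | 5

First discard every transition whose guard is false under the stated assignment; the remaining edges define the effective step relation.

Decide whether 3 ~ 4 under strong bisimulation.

Compute ~ classes (split until stable):
  round 0: {{0,1,2,3,4,5,6,7}}
  round 1: {{0},{1,4,7},{2},{3},{5,6}}
  round 2: {{0},{1,4,7},{2},{3},{5},{6}}
Fixed point at round 3; 6 class(es).
class of 3: {3}; class of 4: {1,4,7}

Answer: NOT BISIMILAR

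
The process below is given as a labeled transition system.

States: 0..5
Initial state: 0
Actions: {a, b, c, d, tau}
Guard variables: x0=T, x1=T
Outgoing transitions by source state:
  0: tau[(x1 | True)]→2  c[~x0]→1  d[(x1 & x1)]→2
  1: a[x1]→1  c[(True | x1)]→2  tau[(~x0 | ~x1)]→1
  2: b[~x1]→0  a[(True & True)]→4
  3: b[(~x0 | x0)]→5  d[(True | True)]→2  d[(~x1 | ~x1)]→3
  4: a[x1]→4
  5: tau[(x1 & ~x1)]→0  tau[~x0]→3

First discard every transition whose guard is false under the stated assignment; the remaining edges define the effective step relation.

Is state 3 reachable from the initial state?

Answer: UNREACHABLE

Analysis:
Guard filter leaves 8 enabled edge(s).
depth 0: {0}
depth 1: {2}  cumulative {0,2}
depth 2: {4}  cumulative {0,2,4}
R = {0,2,4}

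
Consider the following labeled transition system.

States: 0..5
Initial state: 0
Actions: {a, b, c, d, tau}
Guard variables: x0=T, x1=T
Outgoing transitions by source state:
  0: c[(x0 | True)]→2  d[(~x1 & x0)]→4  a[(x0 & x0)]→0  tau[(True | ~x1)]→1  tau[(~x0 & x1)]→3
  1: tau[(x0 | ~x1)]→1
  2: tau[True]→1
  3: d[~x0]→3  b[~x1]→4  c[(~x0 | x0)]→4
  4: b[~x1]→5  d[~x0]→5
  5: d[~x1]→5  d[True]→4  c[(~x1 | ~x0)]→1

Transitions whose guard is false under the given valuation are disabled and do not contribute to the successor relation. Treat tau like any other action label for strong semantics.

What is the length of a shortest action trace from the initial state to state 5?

Layered search for 5:
  depth 0: {0}
  depth 1: {1,2}
5 never appears.

Answer: UNREACHABLE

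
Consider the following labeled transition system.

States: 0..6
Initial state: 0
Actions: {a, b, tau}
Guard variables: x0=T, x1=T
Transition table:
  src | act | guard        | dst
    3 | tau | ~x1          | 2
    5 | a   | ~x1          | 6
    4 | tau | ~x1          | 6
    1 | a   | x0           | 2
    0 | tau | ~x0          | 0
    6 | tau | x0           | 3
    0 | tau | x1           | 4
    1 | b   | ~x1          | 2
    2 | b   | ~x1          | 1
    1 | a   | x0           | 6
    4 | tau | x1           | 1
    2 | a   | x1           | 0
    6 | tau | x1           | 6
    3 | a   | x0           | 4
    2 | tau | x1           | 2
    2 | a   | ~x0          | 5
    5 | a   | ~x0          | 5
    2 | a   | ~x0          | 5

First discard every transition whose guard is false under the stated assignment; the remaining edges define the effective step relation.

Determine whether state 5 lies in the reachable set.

Answer: UNREACHABLE

Trace:
9 transition(s) survive guard evaluation.
depth 0: {0}
depth 1: {4}  now seen {0,4}
depth 2: {1}  now seen {0,1,4}
depth 3: {2,6}  now seen {0,1,2,4,6}
depth 4: {3}  now seen {0,1,2,3,4,6}
Reachable = {0,1,2,3,4,6}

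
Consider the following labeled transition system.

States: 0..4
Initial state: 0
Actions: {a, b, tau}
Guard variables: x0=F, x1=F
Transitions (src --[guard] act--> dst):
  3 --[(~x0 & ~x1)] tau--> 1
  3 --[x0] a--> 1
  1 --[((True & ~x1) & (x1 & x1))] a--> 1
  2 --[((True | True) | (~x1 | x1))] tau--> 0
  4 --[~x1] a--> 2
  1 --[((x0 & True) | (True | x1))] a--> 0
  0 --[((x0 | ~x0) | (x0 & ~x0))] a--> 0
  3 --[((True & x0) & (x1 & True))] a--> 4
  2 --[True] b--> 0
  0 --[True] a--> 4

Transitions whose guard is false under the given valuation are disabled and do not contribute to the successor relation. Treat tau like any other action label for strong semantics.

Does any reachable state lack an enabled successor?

Answer: DEADLOCK-FREE

Analysis:
R = {0,2,4}
  0: a→0  a→4  [2 exit(s)]
  2: b→0  tau→0  [2 exit(s)]
  4: a→2  [1 exit(s)]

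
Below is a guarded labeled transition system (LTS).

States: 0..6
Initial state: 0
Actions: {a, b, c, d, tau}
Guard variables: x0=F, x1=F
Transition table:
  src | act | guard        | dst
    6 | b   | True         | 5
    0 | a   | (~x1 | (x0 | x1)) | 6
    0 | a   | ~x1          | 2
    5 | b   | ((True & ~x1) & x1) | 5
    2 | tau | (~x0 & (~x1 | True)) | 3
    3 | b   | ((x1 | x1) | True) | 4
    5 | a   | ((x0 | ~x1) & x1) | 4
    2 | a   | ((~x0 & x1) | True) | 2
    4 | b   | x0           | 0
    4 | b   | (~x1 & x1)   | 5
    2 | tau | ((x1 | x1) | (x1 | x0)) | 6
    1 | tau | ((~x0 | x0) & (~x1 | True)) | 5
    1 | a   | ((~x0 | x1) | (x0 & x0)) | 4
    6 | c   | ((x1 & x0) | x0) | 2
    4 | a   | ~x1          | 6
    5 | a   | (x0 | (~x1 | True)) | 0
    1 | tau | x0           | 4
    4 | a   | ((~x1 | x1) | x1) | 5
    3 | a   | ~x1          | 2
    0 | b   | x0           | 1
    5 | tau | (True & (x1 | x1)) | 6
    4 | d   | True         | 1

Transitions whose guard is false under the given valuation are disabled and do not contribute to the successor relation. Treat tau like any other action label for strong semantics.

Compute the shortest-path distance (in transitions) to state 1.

Answer: 4

Trace:
Breadth-first toward 1:
  Layer 0: {0}
  Layer 1: {2,6}
  Layer 2: {3,5}
  Layer 3: {4}
  Layer 4: {1}
depth(1)=4, e.g. a·tau·b·d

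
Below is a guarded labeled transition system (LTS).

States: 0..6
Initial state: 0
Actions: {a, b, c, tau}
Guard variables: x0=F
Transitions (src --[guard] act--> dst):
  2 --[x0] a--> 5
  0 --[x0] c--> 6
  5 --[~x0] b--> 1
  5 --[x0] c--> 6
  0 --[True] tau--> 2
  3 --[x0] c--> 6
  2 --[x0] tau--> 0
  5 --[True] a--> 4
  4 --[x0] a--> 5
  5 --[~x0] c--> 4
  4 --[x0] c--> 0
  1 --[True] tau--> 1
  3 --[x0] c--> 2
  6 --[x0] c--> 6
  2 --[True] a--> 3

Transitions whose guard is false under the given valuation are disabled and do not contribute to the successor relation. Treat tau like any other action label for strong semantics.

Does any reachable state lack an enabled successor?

R = {0,2,3}
  0: tau→2  [deg 1]
  2: a→3  [deg 1]
  3: ∅  [STUCK]
Path to 3: tau·a

Answer: DEADLOCK at state 3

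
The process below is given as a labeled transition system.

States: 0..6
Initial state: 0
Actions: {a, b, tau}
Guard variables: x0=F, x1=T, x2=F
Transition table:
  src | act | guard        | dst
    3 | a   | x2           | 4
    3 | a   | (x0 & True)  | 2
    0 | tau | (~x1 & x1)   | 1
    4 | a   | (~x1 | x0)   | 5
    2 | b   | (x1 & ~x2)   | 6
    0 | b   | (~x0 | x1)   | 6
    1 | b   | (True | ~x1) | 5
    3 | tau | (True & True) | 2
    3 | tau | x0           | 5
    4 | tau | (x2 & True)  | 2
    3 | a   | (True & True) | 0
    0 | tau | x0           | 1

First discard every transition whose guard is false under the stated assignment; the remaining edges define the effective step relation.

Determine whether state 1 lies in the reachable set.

Answer: UNREACHABLE

Working:
5 transition(s) survive guard evaluation.
depth 0: {0}
depth 1: {6}  cumulative {0,6}
Reach set: {0,6}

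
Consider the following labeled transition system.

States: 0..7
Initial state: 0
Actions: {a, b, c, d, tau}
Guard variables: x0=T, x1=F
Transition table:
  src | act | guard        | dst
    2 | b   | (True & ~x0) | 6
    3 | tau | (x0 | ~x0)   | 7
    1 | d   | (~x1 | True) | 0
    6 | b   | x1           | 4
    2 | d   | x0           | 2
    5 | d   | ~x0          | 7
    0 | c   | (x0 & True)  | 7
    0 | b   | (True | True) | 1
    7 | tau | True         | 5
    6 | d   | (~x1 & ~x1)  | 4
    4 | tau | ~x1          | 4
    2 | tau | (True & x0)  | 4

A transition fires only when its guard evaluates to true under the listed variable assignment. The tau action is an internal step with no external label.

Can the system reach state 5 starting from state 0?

Answer: REACHABLE

Trace:
9 transition(s) survive guard evaluation.
Layer 0: {0}
Layer 1: {1,7}  now seen {0,1,7}
Layer 2: {5}  now seen {0,1,5,7}
Reach set: {0,1,5,7}
trace reaching 5: c·tau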